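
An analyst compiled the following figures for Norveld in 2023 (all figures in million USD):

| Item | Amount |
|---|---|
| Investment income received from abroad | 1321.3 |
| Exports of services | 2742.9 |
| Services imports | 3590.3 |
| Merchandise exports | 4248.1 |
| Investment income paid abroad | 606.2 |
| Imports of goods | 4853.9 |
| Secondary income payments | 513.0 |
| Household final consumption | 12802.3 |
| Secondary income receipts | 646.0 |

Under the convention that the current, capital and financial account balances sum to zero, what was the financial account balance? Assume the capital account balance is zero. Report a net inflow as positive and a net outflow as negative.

605.1

Goods balance = 4248.1 - 4853.9 = -605.8
Services balance = 2742.9 - 3590.3 = -847.4
Trade balance (goods + services) = -605.8 + (-847.4) = -1453.2
Net primary income = 1321.3 - 606.2 = 715.1
Net secondary income = 646.0 - 513.0 = 133.0
Current account = -1453.2 + 715.1 + 133.0 = -605.1
Financial account = -(-605.1) = 605.1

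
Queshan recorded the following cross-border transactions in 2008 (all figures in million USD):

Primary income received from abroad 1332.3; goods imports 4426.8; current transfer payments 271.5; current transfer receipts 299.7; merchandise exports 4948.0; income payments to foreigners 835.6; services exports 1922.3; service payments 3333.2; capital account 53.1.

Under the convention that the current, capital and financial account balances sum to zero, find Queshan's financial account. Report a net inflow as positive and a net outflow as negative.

Goods balance = 4948.0 - 4426.8 = 521.2
Services balance = 1922.3 - 3333.2 = -1410.9
Trade balance (goods + services) = 521.2 + (-1410.9) = -889.7
Net primary income = 1332.3 - 835.6 = 496.7
Net secondary income = 299.7 - 271.5 = 28.2
Current account = -889.7 + 496.7 + 28.2 = -364.8
Financial account = -(-364.8 + 53.1) = 311.7

311.7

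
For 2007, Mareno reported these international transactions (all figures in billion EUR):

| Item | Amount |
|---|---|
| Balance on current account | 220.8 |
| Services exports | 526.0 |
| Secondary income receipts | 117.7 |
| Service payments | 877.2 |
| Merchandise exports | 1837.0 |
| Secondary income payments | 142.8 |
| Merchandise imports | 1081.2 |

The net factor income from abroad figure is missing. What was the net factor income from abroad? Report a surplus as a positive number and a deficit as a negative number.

-158.7

Current account = goods balance + services balance + net primary income + net secondary income
Sum of the known components = 379.5
Net factor income from abroad = CA - (known components) = 220.8 - 379.5 = -158.7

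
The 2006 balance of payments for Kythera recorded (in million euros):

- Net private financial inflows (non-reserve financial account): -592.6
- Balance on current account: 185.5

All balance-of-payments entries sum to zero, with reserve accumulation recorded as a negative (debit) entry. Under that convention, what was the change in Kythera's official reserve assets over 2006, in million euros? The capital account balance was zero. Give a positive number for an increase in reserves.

-407.1

Official reserve transactions balance = -(185.5 + (-592.6)) = 407.1
An accumulation of reserves is recorded as a debit (negative entry), so the change in the stock of reserves is the negative of that balance.
Change in official reserves = -(407.1) = -407.1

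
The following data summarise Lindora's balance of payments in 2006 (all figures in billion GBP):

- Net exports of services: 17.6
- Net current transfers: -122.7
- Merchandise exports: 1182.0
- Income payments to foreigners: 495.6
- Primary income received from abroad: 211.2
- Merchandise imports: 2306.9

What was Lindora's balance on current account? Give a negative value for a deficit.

-1514.4

Goods balance = 1182.0 - 2306.9 = -1124.9
Services balance = 17.6
Trade balance (goods + services) = -1124.9 + 17.6 = -1107.3
Net primary income = 211.2 - 495.6 = -284.4
Net secondary income = -122.7
Current account = -1107.3 + (-284.4) + (-122.7) = -1514.4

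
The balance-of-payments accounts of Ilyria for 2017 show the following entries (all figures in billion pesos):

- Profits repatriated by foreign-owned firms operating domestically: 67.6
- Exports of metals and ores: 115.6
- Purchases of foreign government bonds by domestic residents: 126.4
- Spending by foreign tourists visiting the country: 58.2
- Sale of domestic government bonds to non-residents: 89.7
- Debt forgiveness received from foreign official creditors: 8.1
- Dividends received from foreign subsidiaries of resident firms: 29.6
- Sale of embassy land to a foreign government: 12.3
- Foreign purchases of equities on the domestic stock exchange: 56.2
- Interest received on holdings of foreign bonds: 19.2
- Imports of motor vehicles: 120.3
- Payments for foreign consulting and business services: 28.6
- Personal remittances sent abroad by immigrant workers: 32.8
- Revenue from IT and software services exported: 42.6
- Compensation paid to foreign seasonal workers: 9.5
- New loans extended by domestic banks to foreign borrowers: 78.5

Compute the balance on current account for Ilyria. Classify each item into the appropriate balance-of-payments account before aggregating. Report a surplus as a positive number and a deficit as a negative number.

6.4

Goods: -120.3 + 115.6 = -4.7
Services: 42.6 + 58.2 - 28.6 = 72.2
Primary income: 29.6 - 67.6 - 9.5 + 19.2 = -28.3
Secondary income: -32.8
Current account = (-4.7) + 72.2 + (-28.3) + (-32.8) = 6.4
(Excluded from the current account — financial account: purchases of foreign government bonds by domestic residents 126.4, sale of domestic government bonds to non-residents 89.7, foreign purchases of equities on the domestic stock exchange 56.2, new loans extended by domestic banks to foreign borrowers 78.5; capital account: debt forgiveness received from foreign official creditors 8.1, sale of embassy land to a foreign government 12.3.)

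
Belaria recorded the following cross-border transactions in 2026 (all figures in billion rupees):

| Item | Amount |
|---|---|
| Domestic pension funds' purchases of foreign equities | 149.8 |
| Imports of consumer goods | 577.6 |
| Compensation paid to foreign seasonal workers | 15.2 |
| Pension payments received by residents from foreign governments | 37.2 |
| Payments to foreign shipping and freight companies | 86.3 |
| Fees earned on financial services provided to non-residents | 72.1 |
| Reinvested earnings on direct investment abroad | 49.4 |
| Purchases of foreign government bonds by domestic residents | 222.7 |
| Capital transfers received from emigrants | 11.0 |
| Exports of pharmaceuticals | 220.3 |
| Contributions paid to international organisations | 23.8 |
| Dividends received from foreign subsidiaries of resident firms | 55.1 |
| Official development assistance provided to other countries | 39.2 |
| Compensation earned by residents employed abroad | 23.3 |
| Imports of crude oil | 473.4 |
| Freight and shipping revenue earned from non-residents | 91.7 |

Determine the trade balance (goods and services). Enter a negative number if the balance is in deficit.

-753.2

Goods: -577.6 - 473.4 + 220.3 = -830.7
Services: 72.1 + 91.7 - 86.3 = 77.5
Trade balance = -830.7 + 77.5 = -753.2
(Excluded from the trade balance — financial account: domestic pension funds' purchases of foreign equities 149.8, purchases of foreign government bonds by domestic residents 222.7; primary income: compensation paid to foreign seasonal workers 15.2, reinvested earnings on direct investment abroad 49.4, dividends received from foreign subsidiaries of resident firms 55.1, compensation earned by residents employed abroad 23.3; secondary income: pension payments received by residents from foreign governments 37.2, contributions paid to international organisations 23.8, official development assistance provided to other countries 39.2; capital account: capital transfers received from emigrants 11.0.)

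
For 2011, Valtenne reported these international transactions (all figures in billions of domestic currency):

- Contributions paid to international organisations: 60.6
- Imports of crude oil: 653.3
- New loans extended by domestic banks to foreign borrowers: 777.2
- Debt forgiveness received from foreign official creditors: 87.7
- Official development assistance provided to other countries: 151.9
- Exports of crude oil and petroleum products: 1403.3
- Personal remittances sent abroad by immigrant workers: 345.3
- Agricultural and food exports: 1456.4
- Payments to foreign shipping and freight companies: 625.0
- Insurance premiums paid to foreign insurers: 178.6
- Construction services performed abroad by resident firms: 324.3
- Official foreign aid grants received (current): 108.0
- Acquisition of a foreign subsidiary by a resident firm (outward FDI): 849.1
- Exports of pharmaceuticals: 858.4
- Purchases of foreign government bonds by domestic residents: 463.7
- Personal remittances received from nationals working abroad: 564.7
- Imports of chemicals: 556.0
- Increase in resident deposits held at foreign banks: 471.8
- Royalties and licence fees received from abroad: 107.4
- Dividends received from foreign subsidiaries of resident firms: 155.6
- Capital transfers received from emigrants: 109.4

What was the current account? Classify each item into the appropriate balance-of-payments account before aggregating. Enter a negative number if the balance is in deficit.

Goods: -653.3 + 1456.4 + 1403.3 + 858.4 - 556.0 = 2508.8
Services: -178.6 - 625.0 + 107.4 + 324.3 = -371.9
Primary income: 155.6
Secondary income: -151.9 - 345.3 + 108.0 + 564.7 - 60.6 = 114.9
Current account = 2508.8 + (-371.9) + 155.6 + 114.9 = 2407.4
(Excluded from the current account — financial account: new loans extended by domestic banks to foreign borrowers 777.2, acquisition of a foreign subsidiary by a resident firm (outward FDI) 849.1, purchases of foreign government bonds by domestic residents 463.7, increase in resident deposits held at foreign banks 471.8; capital account: debt forgiveness received from foreign official creditors 87.7, capital transfers received from emigrants 109.4.)

2407.4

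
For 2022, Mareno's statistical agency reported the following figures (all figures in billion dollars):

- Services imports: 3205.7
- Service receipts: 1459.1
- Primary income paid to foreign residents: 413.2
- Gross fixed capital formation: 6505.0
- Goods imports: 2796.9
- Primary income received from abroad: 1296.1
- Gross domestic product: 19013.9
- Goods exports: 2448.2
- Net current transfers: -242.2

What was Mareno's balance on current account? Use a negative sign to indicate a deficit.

-1454.6

Goods balance = 2448.2 - 2796.9 = -348.7
Services balance = 1459.1 - 3205.7 = -1746.6
Trade balance (goods + services) = -348.7 + (-1746.6) = -2095.3
Net primary income = 1296.1 - 413.2 = 882.9
Net secondary income = -242.2
Current account = -2095.3 + 882.9 + (-242.2) = -1454.6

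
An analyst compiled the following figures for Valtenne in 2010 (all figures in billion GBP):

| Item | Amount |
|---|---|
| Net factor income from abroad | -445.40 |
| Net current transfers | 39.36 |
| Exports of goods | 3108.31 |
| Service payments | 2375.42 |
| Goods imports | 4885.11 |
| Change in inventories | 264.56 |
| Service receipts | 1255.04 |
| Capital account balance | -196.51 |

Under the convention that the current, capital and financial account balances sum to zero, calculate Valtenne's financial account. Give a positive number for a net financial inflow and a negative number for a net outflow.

Goods balance = 3108.31 - 4885.11 = -1776.80
Services balance = 1255.04 - 2375.42 = -1120.38
Trade balance (goods + services) = -1776.80 + (-1120.38) = -2897.18
Net primary income = -445.40
Net secondary income = 39.36
Current account = -2897.18 + (-445.40) + 39.36 = -3303.22
Financial account = -(-3303.22 + (-196.51)) = 3499.73

3499.73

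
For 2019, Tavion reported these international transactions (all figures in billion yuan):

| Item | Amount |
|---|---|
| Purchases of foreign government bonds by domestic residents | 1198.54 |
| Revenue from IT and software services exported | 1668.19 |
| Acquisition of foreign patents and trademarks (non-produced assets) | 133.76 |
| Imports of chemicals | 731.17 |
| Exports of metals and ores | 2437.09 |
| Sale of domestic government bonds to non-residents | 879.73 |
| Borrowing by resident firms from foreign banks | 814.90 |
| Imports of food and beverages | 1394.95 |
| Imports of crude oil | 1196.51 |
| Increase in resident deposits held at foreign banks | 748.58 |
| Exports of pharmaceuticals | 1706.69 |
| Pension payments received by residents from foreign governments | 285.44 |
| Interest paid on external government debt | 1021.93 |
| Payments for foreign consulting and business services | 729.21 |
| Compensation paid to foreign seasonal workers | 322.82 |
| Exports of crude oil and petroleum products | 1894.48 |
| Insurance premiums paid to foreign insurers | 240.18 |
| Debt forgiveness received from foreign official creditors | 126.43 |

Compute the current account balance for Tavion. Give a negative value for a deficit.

Goods: -731.17 - 1394.95 + 1894.48 + 1706.69 - 1196.51 + 2437.09 = 2715.63
Services: -729.21 - 240.18 + 1668.19 = 698.80
Primary income: -322.82 - 1021.93 = -1344.75
Secondary income: 285.44
Current account = 2715.63 + 698.80 + (-1344.75) + 285.44 = 2355.12
(Excluded from the current account — financial account: purchases of foreign government bonds by domestic residents 1198.54, sale of domestic government bonds to non-residents 879.73, borrowing by resident firms from foreign banks 814.90, increase in resident deposits held at foreign banks 748.58; capital account: acquisition of foreign patents and trademarks (non-produced assets) 133.76, debt forgiveness received from foreign official creditors 126.43.)

2355.12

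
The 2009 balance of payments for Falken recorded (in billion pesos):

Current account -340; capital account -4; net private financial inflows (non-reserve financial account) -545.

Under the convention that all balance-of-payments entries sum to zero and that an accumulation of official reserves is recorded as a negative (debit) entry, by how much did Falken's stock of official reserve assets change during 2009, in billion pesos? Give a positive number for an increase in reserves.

-889

Official reserve transactions balance = -((-340) + (-4) + (-545)) = 889
An accumulation of reserves is recorded as a debit (negative entry), so the change in the stock of reserves is the negative of that balance.
Change in official reserves = -(889) = -889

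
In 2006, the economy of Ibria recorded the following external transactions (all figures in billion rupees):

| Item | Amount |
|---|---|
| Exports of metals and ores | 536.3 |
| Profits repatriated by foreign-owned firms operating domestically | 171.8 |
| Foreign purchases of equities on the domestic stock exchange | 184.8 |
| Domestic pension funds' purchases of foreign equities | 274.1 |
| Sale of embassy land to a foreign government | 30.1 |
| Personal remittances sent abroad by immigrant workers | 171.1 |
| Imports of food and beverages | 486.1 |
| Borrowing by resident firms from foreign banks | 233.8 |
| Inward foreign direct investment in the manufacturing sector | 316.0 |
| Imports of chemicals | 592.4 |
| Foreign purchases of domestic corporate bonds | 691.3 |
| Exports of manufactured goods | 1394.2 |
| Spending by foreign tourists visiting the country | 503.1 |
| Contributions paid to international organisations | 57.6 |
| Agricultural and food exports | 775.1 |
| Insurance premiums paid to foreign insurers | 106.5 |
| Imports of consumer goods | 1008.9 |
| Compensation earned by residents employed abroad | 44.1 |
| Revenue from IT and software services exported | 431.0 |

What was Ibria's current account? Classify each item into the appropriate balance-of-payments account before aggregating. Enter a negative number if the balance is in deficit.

1089.4

Goods: 775.1 + 536.3 - 486.1 - 592.4 - 1008.9 + 1394.2 = 618.2
Services: 503.1 + 431.0 - 106.5 = 827.6
Primary income: -171.8 + 44.1 = -127.7
Secondary income: -171.1 - 57.6 = -228.7
Current account = 618.2 + 827.6 + (-127.7) + (-228.7) = 1089.4
(Excluded from the current account — financial account: foreign purchases of equities on the domestic stock exchange 184.8, domestic pension funds' purchases of foreign equities 274.1, borrowing by resident firms from foreign banks 233.8, inward foreign direct investment in the manufacturing sector 316.0, foreign purchases of domestic corporate bonds 691.3; capital account: sale of embassy land to a foreign government 30.1.)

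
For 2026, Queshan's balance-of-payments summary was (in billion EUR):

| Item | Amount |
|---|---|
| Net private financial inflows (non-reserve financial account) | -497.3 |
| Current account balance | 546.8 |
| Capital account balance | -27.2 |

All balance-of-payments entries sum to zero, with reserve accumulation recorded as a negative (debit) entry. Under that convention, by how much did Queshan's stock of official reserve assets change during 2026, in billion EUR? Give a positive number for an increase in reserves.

22.3

Official reserve transactions balance = -(546.8 + (-27.2) + (-497.3)) = -22.3
An accumulation of reserves is recorded as a debit (negative entry), so the change in the stock of reserves is the negative of that balance.
Change in official reserves = -(-22.3) = 22.3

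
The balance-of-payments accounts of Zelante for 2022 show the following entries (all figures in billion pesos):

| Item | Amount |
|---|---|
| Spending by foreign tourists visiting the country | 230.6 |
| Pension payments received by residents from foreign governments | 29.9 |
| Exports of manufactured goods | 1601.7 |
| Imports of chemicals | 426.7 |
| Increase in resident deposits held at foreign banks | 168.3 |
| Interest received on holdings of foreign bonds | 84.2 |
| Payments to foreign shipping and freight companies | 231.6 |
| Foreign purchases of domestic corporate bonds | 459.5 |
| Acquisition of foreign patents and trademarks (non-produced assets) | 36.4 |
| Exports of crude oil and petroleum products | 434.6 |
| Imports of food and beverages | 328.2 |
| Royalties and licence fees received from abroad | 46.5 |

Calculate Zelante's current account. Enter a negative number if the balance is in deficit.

Goods: -328.2 + 434.6 + 1601.7 - 426.7 = 1281.4
Services: 230.6 + 46.5 - 231.6 = 45.5
Primary income: 84.2
Secondary income: 29.9
Current account = 1281.4 + 45.5 + 84.2 + 29.9 = 1441.0
(Excluded from the current account — financial account: increase in resident deposits held at foreign banks 168.3, foreign purchases of domestic corporate bonds 459.5; capital account: acquisition of foreign patents and trademarks (non-produced assets) 36.4.)

1441.0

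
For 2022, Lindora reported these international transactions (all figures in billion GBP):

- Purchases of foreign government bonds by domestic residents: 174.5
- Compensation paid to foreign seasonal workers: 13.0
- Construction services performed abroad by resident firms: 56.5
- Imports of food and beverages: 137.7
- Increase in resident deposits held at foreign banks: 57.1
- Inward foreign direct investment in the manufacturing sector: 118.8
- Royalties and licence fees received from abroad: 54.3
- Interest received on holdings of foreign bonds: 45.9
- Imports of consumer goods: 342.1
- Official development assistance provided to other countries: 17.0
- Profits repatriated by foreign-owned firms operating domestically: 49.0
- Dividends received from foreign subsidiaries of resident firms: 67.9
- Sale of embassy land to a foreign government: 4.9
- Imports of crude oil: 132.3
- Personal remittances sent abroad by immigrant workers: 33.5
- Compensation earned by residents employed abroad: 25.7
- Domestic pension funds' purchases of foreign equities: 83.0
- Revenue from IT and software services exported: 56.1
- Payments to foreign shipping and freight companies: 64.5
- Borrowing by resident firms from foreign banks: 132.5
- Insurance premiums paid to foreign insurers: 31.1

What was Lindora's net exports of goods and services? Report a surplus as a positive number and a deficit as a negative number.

-540.8

Goods: -132.3 - 137.7 - 342.1 = -612.1
Services: 56.1 + 54.3 - 31.1 - 64.5 + 56.5 = 71.3
Trade balance = -612.1 + 71.3 = -540.8
(Excluded from the trade balance — financial account: purchases of foreign government bonds by domestic residents 174.5, increase in resident deposits held at foreign banks 57.1, inward foreign direct investment in the manufacturing sector 118.8, domestic pension funds' purchases of foreign equities 83.0, borrowing by resident firms from foreign banks 132.5; primary income: compensation paid to foreign seasonal workers 13.0, interest received on holdings of foreign bonds 45.9, profits repatriated by foreign-owned firms operating domestically 49.0, dividends received from foreign subsidiaries of resident firms 67.9, compensation earned by residents employed abroad 25.7; secondary income: official development assistance provided to other countries 17.0, personal remittances sent abroad by immigrant workers 33.5; capital account: sale of embassy land to a foreign government 4.9.)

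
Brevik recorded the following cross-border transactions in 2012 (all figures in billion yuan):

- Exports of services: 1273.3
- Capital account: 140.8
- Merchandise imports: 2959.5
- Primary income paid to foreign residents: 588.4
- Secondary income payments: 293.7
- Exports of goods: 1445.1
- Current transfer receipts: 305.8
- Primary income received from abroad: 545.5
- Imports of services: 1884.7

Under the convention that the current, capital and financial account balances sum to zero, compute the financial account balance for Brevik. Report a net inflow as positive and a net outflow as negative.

2015.8

Goods balance = 1445.1 - 2959.5 = -1514.4
Services balance = 1273.3 - 1884.7 = -611.4
Trade balance (goods + services) = -1514.4 + (-611.4) = -2125.8
Net primary income = 545.5 - 588.4 = -42.9
Net secondary income = 305.8 - 293.7 = 12.1
Current account = -2125.8 + (-42.9) + 12.1 = -2156.6
Financial account = -(-2156.6 + 140.8) = 2015.8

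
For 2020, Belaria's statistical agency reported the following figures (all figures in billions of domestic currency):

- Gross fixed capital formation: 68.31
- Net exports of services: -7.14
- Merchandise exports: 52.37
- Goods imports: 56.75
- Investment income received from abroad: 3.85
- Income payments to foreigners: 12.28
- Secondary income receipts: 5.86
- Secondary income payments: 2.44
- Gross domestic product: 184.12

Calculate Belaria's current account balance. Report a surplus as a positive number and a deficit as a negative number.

Goods balance = 52.37 - 56.75 = -4.38
Services balance = -7.14
Trade balance (goods + services) = -4.38 + (-7.14) = -11.52
Net primary income = 3.85 - 12.28 = -8.43
Net secondary income = 5.86 - 2.44 = 3.42
Current account = -11.52 + (-8.43) + 3.42 = -16.53

-16.53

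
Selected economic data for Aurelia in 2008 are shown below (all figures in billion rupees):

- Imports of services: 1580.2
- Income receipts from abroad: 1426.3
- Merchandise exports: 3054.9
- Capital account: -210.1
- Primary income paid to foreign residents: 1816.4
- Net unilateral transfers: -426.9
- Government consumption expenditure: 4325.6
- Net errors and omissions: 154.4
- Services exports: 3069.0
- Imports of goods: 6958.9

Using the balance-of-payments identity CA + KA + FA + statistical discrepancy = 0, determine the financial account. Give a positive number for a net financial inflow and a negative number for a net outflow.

Goods balance = 3054.9 - 6958.9 = -3904.0
Services balance = 3069.0 - 1580.2 = 1488.8
Trade balance (goods + services) = -3904.0 + 1488.8 = -2415.2
Net primary income = 1426.3 - 1816.4 = -390.1
Net secondary income = -426.9
Current account = -2415.2 + (-390.1) + (-426.9) = -3232.2
Financial account = -(-3232.2 + (-210.1) + 154.4) = 3287.9

3287.9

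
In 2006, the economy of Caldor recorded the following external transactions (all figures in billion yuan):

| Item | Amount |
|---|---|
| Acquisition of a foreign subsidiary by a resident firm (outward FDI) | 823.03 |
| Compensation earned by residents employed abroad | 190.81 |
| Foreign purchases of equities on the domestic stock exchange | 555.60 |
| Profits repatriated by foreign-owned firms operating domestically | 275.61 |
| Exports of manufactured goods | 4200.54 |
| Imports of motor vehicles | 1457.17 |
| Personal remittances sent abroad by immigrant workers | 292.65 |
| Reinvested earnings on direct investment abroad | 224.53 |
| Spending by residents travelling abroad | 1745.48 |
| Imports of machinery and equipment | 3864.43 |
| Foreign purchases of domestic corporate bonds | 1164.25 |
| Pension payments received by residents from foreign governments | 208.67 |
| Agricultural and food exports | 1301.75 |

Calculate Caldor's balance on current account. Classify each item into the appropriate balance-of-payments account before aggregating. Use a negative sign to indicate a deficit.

Goods: 1301.75 - 1457.17 - 3864.43 + 4200.54 = 180.69
Services: -1745.48
Primary income: -275.61 + 190.81 + 224.53 = 139.73
Secondary income: -292.65 + 208.67 = -83.98
Current account = 180.69 + (-1745.48) + 139.73 + (-83.98) = -1509.04
(Excluded from the current account — financial account: acquisition of a foreign subsidiary by a resident firm (outward FDI) 823.03, foreign purchases of equities on the domestic stock exchange 555.60, foreign purchases of domestic corporate bonds 1164.25.)

-1509.04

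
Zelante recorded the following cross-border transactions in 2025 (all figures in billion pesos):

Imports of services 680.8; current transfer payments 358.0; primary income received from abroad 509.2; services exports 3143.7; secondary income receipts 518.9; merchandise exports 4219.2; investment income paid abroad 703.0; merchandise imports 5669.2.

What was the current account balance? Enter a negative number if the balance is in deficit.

980.0

Goods balance = 4219.2 - 5669.2 = -1450.0
Services balance = 3143.7 - 680.8 = 2462.9
Trade balance (goods + services) = -1450.0 + 2462.9 = 1012.9
Net primary income = 509.2 - 703.0 = -193.8
Net secondary income = 518.9 - 358.0 = 160.9
Current account = 1012.9 + (-193.8) + 160.9 = 980.0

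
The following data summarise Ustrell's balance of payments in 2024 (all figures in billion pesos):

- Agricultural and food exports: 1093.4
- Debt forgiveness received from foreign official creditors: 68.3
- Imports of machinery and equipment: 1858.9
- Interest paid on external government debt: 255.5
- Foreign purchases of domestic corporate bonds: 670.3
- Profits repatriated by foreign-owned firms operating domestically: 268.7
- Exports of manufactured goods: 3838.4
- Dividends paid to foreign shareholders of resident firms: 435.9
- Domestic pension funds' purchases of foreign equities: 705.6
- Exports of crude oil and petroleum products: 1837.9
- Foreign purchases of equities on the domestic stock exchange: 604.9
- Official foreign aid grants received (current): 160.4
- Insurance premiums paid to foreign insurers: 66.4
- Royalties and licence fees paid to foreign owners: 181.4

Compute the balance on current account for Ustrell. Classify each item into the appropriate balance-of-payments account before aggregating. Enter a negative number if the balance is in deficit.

Goods: -1858.9 + 3838.4 + 1093.4 + 1837.9 = 4910.8
Services: -181.4 - 66.4 = -247.8
Primary income: -255.5 - 268.7 - 435.9 = -960.1
Secondary income: 160.4
Current account = 4910.8 + (-247.8) + (-960.1) + 160.4 = 3863.3
(Excluded from the current account — capital account: debt forgiveness received from foreign official creditors 68.3; financial account: foreign purchases of domestic corporate bonds 670.3, domestic pension funds' purchases of foreign equities 705.6, foreign purchases of equities on the domestic stock exchange 604.9.)

3863.3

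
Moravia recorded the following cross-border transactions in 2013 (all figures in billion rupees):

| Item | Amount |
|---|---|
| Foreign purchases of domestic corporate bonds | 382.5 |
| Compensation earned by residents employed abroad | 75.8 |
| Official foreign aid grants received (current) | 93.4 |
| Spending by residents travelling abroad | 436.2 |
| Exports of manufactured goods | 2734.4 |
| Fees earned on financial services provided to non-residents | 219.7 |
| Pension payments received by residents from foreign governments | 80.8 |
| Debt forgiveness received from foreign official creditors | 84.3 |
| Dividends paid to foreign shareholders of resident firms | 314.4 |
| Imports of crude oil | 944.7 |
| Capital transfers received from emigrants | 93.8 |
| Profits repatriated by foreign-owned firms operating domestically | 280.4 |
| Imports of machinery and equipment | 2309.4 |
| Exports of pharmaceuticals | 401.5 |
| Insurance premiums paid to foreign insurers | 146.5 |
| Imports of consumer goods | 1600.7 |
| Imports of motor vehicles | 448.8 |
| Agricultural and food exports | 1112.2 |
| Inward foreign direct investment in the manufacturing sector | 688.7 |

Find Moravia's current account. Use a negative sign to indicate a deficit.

-1763.3

Goods: 1112.2 - 448.8 - 1600.7 - 944.7 + 2734.4 - 2309.4 + 401.5 = -1055.5
Services: 219.7 - 436.2 - 146.5 = -363.0
Primary income: -280.4 + 75.8 - 314.4 = -519.0
Secondary income: 93.4 + 80.8 = 174.2
Current account = (-1055.5) + (-363.0) + (-519.0) + 174.2 = -1763.3
(Excluded from the current account — financial account: foreign purchases of domestic corporate bonds 382.5, inward foreign direct investment in the manufacturing sector 688.7; capital account: debt forgiveness received from foreign official creditors 84.3, capital transfers received from emigrants 93.8.)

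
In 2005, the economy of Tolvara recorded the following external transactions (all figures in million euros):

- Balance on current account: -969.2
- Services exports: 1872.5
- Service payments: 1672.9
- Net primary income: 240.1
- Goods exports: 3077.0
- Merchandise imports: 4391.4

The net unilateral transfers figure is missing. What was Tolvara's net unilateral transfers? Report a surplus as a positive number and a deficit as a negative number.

-94.5

Current account = goods balance + services balance + net primary income + net secondary income
Sum of the known components = -874.7
Net unilateral transfers = CA - (known components) = -969.2 - (-874.7) = -94.5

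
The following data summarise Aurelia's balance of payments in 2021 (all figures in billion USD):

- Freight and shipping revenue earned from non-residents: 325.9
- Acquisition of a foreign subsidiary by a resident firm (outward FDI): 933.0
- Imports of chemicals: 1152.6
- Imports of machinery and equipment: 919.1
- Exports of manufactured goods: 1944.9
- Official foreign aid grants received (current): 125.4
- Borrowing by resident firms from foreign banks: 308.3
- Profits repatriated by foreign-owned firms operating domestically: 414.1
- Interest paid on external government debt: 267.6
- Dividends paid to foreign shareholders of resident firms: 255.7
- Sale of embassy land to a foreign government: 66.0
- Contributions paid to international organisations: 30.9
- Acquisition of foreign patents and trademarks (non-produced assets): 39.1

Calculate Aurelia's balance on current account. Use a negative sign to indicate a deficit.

-643.8

Goods: -919.1 - 1152.6 + 1944.9 = -126.8
Services: 325.9
Primary income: -414.1 - 267.6 - 255.7 = -937.4
Secondary income: 125.4 - 30.9 = 94.5
Current account = (-126.8) + 325.9 + (-937.4) + 94.5 = -643.8
(Excluded from the current account — financial account: acquisition of a foreign subsidiary by a resident firm (outward FDI) 933.0, borrowing by resident firms from foreign banks 308.3; capital account: sale of embassy land to a foreign government 66.0, acquisition of foreign patents and trademarks (non-produced assets) 39.1.)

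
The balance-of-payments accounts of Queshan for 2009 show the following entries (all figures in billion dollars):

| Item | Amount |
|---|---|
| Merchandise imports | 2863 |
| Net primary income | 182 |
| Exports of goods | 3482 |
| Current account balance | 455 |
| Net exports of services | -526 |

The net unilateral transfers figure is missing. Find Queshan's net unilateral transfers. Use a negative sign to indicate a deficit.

180

Current account = goods balance + services balance + net primary income + net secondary income
Sum of the known components = 275
Net unilateral transfers = CA - (known components) = 455 - 275 = 180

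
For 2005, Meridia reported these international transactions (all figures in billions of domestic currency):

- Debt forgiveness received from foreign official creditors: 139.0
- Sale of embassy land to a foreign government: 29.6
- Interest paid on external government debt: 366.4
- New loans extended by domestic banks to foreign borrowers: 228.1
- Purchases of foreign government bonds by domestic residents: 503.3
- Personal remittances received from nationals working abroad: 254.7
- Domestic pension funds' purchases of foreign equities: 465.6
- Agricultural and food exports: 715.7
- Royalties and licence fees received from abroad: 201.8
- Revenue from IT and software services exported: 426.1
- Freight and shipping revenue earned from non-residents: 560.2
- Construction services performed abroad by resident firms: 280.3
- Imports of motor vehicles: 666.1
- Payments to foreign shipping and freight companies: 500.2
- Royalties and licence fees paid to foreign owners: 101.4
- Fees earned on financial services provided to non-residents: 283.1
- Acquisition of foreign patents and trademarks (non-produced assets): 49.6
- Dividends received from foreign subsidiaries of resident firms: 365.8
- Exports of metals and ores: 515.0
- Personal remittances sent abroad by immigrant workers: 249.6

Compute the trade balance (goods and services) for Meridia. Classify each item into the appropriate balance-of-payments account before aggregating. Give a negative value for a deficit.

1714.5

Goods: -666.1 + 515.0 + 715.7 = 564.6
Services: -101.4 - 500.2 + 426.1 + 560.2 + 280.3 + 201.8 + 283.1 = 1149.9
Trade balance = 564.6 + 1149.9 = 1714.5
(Excluded from the trade balance — capital account: debt forgiveness received from foreign official creditors 139.0, sale of embassy land to a foreign government 29.6, acquisition of foreign patents and trademarks (non-produced assets) 49.6; primary income: interest paid on external government debt 366.4, dividends received from foreign subsidiaries of resident firms 365.8; financial account: new loans extended by domestic banks to foreign borrowers 228.1, purchases of foreign government bonds by domestic residents 503.3, domestic pension funds' purchases of foreign equities 465.6; secondary income: personal remittances received from nationals working abroad 254.7, personal remittances sent abroad by immigrant workers 249.6.)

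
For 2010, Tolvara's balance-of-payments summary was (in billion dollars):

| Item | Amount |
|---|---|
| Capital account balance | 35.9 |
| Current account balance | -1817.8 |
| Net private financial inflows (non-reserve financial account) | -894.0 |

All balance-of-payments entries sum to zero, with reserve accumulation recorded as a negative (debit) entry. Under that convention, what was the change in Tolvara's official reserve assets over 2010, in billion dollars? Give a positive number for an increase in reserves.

Official reserve transactions balance = -((-1817.8) + 35.9 + (-894.0)) = 2675.9
An accumulation of reserves is recorded as a debit (negative entry), so the change in the stock of reserves is the negative of that balance.
Change in official reserves = -(2675.9) = -2675.9

-2675.9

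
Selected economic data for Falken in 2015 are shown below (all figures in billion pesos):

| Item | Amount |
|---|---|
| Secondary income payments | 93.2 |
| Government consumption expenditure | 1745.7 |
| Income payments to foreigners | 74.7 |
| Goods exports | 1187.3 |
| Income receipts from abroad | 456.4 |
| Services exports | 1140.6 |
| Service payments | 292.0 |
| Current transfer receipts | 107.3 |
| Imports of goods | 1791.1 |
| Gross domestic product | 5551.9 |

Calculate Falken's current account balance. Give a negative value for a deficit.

Goods balance = 1187.3 - 1791.1 = -603.8
Services balance = 1140.6 - 292.0 = 848.6
Trade balance (goods + services) = -603.8 + 848.6 = 244.8
Net primary income = 456.4 - 74.7 = 381.7
Net secondary income = 107.3 - 93.2 = 14.1
Current account = 244.8 + 381.7 + 14.1 = 640.6

640.6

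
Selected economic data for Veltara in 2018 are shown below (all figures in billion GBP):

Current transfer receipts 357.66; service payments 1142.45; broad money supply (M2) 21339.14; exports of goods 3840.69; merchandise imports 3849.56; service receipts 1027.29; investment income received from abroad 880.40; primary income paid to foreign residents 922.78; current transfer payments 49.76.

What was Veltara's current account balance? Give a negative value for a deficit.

141.49

Goods balance = 3840.69 - 3849.56 = -8.87
Services balance = 1027.29 - 1142.45 = -115.16
Trade balance (goods + services) = -8.87 + (-115.16) = -124.03
Net primary income = 880.40 - 922.78 = -42.38
Net secondary income = 357.66 - 49.76 = 307.90
Current account = -124.03 + (-42.38) + 307.90 = 141.49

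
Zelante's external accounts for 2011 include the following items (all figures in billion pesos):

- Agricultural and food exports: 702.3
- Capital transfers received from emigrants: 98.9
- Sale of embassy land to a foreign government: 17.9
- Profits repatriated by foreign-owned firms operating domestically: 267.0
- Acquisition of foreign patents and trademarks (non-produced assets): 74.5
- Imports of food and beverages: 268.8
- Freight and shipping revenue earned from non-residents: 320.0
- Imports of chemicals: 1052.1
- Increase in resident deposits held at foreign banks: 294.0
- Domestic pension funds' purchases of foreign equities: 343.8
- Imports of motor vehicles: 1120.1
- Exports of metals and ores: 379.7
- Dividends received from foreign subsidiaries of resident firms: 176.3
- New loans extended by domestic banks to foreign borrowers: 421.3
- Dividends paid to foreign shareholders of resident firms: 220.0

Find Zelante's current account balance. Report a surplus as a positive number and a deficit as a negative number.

Goods: 379.7 + 702.3 - 1052.1 - 268.8 - 1120.1 = -1359.0
Services: 320.0
Primary income: 176.3 - 267.0 - 220.0 = -310.7
Current account = (-1359.0) + 320.0 + (-310.7) = -1349.7
(Excluded from the current account — capital account: capital transfers received from emigrants 98.9, sale of embassy land to a foreign government 17.9, acquisition of foreign patents and trademarks (non-produced assets) 74.5; financial account: increase in resident deposits held at foreign banks 294.0, domestic pension funds' purchases of foreign equities 343.8, new loans extended by domestic banks to foreign borrowers 421.3.)

-1349.7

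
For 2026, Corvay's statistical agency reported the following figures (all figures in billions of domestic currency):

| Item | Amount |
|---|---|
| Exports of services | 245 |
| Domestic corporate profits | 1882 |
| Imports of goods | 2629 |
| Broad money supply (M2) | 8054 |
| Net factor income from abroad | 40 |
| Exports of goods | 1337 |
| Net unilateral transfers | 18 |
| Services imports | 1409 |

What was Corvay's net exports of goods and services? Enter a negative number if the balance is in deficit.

Goods balance = 1337 - 2629 = -1292
Services balance = 245 - 1409 = -1164
Trade balance (goods + services) = -1292 + (-1164) = -2456

-2456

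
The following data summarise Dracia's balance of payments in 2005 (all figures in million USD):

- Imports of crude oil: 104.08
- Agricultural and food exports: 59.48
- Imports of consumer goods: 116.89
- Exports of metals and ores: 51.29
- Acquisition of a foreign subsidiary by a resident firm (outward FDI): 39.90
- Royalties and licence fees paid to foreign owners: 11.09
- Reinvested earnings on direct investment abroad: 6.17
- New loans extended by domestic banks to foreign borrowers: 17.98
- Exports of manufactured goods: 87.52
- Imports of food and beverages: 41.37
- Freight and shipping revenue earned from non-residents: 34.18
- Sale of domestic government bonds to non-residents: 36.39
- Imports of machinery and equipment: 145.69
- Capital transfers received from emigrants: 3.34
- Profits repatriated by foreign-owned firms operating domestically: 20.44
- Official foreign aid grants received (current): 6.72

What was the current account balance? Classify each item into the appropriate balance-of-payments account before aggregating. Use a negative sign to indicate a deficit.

Goods: -116.89 - 145.69 - 41.37 + 51.29 + 87.52 - 104.08 + 59.48 = -209.74
Services: 34.18 - 11.09 = 23.09
Primary income: -20.44 + 6.17 = -14.27
Secondary income: 6.72
Current account = (-209.74) + 23.09 + (-14.27) + 6.72 = -194.20
(Excluded from the current account — financial account: acquisition of a foreign subsidiary by a resident firm (outward FDI) 39.90, new loans extended by domestic banks to foreign borrowers 17.98, sale of domestic government bonds to non-residents 36.39; capital account: capital transfers received from emigrants 3.34.)

-194.20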